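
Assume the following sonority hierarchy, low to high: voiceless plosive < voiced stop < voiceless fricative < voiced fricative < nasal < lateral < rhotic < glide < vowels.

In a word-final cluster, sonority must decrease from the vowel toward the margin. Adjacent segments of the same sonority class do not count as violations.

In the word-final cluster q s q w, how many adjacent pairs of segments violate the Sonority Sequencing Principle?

2

/q/ — voiceless plosive, sonority 1.
/s/ — voiceless fricative, sonority 3.
/q/ — voiceless plosive, sonority 1.
/w/ — glide, sonority 8.
/q/→/s/: 1→3 (does not fall) — violation.
/s/→/q/: 3→1 (falls) — ok.
/q/→/w/: 1→8 (does not fall) — violation.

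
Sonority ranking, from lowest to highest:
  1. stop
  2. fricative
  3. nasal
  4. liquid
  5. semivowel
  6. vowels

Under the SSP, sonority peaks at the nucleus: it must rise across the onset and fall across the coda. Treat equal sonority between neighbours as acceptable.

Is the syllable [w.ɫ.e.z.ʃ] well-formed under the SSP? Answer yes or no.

Onset: /w/ is a semivowel (sonority 5), /ɫ/ is a liquid (sonority 4); then the nucleus /e/ (sonority 6).
Onset profile 5-4-6 — does not rise throughout.
Coda: /z/ is a fricative (sonority 2), /ʃ/ is a fricative (sonority 2).
Coda profile 6-2-2 — falls from the nucleus.

no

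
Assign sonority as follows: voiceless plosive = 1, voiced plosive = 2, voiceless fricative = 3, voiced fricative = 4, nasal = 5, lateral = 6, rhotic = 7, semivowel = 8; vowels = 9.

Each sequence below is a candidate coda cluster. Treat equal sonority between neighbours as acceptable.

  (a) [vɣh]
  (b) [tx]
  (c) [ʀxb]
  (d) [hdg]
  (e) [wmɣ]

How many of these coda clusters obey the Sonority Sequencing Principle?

4

(a) [vɣh]: profile 4-4-3 — obeys.
(b) [tx]: profile 1-3 — violates.
(c) [ʀxb]: profile 7-3-2 — obeys.
(d) [hdg]: profile 3-2-2 — obeys.
(e) [wmɣ]: profile 8-5-4 — obeys.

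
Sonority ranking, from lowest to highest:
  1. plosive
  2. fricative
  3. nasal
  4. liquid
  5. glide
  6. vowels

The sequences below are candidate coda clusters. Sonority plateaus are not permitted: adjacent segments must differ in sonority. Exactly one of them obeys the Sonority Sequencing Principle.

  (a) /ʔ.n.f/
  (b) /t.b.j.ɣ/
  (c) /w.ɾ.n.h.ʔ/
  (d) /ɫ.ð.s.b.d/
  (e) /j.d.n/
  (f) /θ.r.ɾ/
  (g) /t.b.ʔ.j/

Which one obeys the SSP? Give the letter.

c

(a) sonority 1-3-2: ill-formed.
(b) sonority 1-1-5-2: ill-formed.
(c) sonority 5-4-3-2-1: well-formed.
(d) sonority 4-2-2-1-1: ill-formed.
(e) sonority 5-1-3: ill-formed.
(f) sonority 2-4-4: ill-formed.
(g) sonority 1-1-1-5: ill-formed.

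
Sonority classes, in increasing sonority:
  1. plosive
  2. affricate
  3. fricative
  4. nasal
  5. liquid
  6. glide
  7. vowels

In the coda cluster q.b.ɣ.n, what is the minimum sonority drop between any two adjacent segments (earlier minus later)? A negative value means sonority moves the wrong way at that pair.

/q/ — plosive, sonority 1.
/b/ — plosive, sonority 1.
/ɣ/ — fricative, sonority 3.
/n/ — nasal, sonority 4.
/q/→/b/: change +0.
/b/→/ɣ/: change -2.
/ɣ/→/n/: change -1.
Minimum = -2.

-2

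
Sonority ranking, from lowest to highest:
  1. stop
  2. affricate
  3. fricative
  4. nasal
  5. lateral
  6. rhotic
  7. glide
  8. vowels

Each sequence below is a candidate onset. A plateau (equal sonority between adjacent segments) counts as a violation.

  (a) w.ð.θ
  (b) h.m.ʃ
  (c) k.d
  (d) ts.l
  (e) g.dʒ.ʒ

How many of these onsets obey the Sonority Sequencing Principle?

2

(a) 7-3-3 → violates
(b) 3-4-3 → violates
(c) 1-1 → violates
(d) 2-5 → obeys
(e) 1-2-3 → obeys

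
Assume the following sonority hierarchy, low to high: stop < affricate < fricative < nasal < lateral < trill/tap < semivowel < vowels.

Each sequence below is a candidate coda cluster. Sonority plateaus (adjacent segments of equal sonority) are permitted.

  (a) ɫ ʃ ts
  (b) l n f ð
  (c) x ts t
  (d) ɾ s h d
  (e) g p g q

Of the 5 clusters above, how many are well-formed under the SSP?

5

(a) sonority 5-3-2: well-formed.
(b) sonority 5-4-3-3: well-formed.
(c) sonority 3-2-1: well-formed.
(d) sonority 6-3-3-1: well-formed.
(e) sonority 1-1-1-1: well-formed.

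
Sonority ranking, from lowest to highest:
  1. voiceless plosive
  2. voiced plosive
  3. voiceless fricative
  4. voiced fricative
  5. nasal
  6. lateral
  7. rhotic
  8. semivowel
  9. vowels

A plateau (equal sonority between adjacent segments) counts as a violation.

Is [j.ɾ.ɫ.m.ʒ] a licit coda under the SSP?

yes

/j/: semivowel = 8.
/ɾ/: rhotic = 7.
/ɫ/: lateral = 6.
/m/: nasal = 5.
/ʒ/: voiced fricative = 4.
The profile 8-7-6-5-4 strictly falls, so the coda satisfies the SSP.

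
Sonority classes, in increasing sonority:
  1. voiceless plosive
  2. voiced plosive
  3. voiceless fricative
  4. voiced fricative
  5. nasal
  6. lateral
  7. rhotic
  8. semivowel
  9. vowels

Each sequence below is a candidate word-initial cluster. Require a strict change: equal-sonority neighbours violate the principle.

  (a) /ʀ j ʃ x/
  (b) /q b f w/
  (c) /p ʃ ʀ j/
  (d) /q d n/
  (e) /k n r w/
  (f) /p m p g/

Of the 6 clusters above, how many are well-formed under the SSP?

4

(a) 7-8-3-3 → violates
(b) 1-2-3-8 → obeys
(c) 1-3-7-8 → obeys
(d) 1-2-5 → obeys
(e) 1-5-7-8 → obeys
(f) 1-5-1-2 → violates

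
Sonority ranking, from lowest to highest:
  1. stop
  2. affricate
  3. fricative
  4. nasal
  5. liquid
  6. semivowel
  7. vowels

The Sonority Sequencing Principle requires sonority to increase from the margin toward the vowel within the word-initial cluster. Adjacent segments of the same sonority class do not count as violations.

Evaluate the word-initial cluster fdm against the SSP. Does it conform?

no

/f/ is a fricative (sonority 3).
/d/ is a stop (sonority 1).
/m/ is a nasal (sonority 4).
The profile is 3-1-4. Between /f/ (3) and /d/ (1) sonority does not rise, so the cluster violates the SSP.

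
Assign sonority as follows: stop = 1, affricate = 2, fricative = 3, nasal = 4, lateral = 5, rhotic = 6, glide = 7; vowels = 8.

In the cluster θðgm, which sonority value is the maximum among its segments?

4

/θ/ is a fricative (sonority 3).
/ð/ is a fricative (sonority 3).
/g/ is a stop (sonority 1).
/m/ is a nasal (sonority 4).
The maximum is 4.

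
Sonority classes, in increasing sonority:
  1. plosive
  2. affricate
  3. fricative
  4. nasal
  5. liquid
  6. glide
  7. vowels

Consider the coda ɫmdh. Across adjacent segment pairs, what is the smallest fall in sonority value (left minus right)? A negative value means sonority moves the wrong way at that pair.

/ɫ/ — liquid, sonority 5.
/m/ — nasal, sonority 4.
/d/ — plosive, sonority 1.
/h/ — fricative, sonority 3.
/ɫ/→/m/: change +1.
/m/→/d/: change +3.
/d/→/h/: change -2.
Minimum = -2.

-2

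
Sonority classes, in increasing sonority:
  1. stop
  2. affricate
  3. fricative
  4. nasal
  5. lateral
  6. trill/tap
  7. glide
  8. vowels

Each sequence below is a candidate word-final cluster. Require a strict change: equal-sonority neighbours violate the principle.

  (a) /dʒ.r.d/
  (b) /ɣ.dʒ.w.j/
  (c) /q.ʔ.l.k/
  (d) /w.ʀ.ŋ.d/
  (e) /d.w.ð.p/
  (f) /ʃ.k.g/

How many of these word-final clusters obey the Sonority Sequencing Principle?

1

(a) /dʒ.r.d/: profile 2-6-1 — violates.
(b) /ɣ.dʒ.w.j/: profile 3-2-7-7 — violates.
(c) /q.ʔ.l.k/: profile 1-1-5-1 — violates.
(d) /w.ʀ.ŋ.d/: profile 7-6-4-1 — obeys.
(e) /d.w.ð.p/: profile 1-7-3-1 — violates.
(f) /ʃ.k.g/: profile 3-1-1 — violates.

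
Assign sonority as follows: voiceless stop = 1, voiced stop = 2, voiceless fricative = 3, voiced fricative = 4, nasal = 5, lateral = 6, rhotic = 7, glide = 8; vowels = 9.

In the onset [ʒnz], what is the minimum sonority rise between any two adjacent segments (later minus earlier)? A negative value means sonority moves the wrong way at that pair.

/ʒ/ — voiced fricative, sonority 4.
/n/ — nasal, sonority 5.
/z/ — voiced fricative, sonority 4.
/ʒ/→/n/: change +1.
/n/→/z/: change -1.
Minimum = -1.

-1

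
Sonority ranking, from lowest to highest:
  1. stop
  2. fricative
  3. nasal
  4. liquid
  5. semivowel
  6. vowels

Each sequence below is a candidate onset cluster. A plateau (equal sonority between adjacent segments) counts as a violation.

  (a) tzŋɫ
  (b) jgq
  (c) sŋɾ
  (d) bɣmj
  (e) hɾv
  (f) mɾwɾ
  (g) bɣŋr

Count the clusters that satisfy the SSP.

(a) 1-2-3-4 → obeys
(b) 5-1-1 → violates
(c) 2-3-4 → obeys
(d) 1-2-3-5 → obeys
(e) 2-4-2 → violates
(f) 3-4-5-4 → violates
(g) 1-2-3-4 → obeys

4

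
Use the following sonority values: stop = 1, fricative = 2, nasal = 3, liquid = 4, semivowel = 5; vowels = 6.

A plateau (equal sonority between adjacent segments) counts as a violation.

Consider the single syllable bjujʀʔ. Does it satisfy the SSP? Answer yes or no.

Onset: /b/ is a stop (sonority 1), /j/ is a semivowel (sonority 5); then the nucleus /u/ (sonority 6).
Onset profile 1-5-6 — rises to the nucleus.
Coda: /j/ is a semivowel (sonority 5), /ʀ/ is a liquid (sonority 4), /ʔ/ is a stop (sonority 1).
Coda profile 6-5-4-1 — falls from the nucleus.

yes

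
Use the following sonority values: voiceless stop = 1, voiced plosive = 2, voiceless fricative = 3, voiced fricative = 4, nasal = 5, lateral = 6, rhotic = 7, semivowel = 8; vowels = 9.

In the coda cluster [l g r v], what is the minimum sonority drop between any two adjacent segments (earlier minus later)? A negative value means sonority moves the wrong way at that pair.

-5

/l/ is a lateral (sonority 6).
/g/ is a voiced plosive (sonority 2).
/r/ is a rhotic (sonority 7).
/v/ is a voiced fricative (sonority 4).
/l/→/g/: change +4.
/g/→/r/: change -5.
/r/→/v/: change +3.
Minimum = -5.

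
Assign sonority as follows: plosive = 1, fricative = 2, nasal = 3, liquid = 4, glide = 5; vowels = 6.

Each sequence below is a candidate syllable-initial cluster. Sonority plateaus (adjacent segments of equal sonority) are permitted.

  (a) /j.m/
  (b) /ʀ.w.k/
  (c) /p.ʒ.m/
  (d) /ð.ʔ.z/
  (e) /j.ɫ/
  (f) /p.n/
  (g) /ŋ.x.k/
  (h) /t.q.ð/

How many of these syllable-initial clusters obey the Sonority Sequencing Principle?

(a) 5-3 → violates
(b) 4-5-1 → violates
(c) 1-2-3 → obeys
(d) 2-1-2 → violates
(e) 5-4 → violates
(f) 1-3 → obeys
(g) 3-2-1 → violates
(h) 1-1-2 → obeys

3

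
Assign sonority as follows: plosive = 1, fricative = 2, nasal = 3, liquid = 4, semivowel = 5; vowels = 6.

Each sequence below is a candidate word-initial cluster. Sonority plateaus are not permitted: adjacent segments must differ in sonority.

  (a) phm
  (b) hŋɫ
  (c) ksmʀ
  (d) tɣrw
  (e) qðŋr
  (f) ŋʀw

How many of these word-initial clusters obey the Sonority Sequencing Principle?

6

(a) 1-2-3 → obeys
(b) 2-3-4 → obeys
(c) 1-2-3-4 → obeys
(d) 1-2-4-5 → obeys
(e) 1-2-3-4 → obeys
(f) 3-4-5 → obeys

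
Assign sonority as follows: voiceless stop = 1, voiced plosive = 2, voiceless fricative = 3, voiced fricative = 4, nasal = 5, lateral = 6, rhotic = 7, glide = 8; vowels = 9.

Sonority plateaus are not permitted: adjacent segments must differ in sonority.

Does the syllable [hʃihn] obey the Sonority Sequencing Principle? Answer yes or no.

Onset: /h/ is a voiceless fricative (sonority 3), /ʃ/ is a voiceless fricative (sonority 3); then the nucleus /i/ (sonority 9).
Onset profile 3-3-9 — does not strictly rise throughout.
Coda: /h/ is a voiceless fricative (sonority 3), /n/ is a nasal (sonority 5).
Coda profile 9-3-5 — does not strictly fall throughout.

no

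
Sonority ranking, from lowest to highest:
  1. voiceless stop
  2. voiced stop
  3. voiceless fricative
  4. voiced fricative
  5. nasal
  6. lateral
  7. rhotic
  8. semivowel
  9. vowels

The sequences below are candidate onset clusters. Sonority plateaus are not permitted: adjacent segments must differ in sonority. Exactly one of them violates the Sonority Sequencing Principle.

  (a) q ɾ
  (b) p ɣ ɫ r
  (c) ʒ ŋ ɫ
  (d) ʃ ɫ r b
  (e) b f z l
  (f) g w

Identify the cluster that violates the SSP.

(a) 1-7 → obeys
(b) 1-4-6-7 → obeys
(c) 4-5-6 → obeys
(d) 3-6-7-2 → violates
(e) 2-3-4-6 → obeys
(f) 2-8 → obeys

d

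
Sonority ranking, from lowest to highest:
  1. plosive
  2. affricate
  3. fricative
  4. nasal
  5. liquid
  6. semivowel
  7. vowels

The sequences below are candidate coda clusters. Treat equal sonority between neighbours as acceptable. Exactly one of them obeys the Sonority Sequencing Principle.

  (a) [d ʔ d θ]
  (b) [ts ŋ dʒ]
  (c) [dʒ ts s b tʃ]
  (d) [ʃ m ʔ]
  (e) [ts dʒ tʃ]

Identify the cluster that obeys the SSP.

(a) sonority 1-1-1-3: ill-formed.
(b) sonority 2-4-2: ill-formed.
(c) sonority 2-2-3-1-2: ill-formed.
(d) sonority 3-4-1: ill-formed.
(e) sonority 2-2-2: well-formed.

e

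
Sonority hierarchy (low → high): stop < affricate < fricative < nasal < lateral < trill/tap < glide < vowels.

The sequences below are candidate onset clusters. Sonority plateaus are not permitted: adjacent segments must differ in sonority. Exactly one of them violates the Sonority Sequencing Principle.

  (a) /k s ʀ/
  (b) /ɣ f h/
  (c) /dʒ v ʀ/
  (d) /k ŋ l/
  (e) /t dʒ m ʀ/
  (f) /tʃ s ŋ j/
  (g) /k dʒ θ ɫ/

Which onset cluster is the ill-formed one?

(a) /k s ʀ/: profile 1-3-6 — obeys.
(b) /ɣ f h/: profile 3-3-3 — violates.
(c) /dʒ v ʀ/: profile 2-3-6 — obeys.
(d) /k ŋ l/: profile 1-4-5 — obeys.
(e) /t dʒ m ʀ/: profile 1-2-4-6 — obeys.
(f) /tʃ s ŋ j/: profile 2-3-4-7 — obeys.
(g) /k dʒ θ ɫ/: profile 1-2-3-5 — obeys.

b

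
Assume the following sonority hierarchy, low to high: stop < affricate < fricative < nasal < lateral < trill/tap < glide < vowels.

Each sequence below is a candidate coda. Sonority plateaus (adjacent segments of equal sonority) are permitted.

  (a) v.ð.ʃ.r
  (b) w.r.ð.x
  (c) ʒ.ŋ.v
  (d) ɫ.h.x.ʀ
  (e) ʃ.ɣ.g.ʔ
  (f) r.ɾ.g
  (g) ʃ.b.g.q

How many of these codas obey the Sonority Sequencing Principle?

4

(a) sonority 3-3-3-6: ill-formed.
(b) sonority 7-6-3-3: well-formed.
(c) sonority 3-4-3: ill-formed.
(d) sonority 5-3-3-6: ill-formed.
(e) sonority 3-3-1-1: well-formed.
(f) sonority 6-6-1: well-formed.
(g) sonority 3-1-1-1: well-formed.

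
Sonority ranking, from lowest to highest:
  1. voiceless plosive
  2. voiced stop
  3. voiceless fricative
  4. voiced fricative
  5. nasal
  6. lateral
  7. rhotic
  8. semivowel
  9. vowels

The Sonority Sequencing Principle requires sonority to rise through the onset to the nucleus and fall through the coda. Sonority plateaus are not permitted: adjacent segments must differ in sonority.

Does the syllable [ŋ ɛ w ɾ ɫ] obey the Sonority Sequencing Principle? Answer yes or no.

Onset: /ŋ/ is a nasal (sonority 5); then the nucleus /ɛ/ (sonority 9).
Onset profile 5-9 — rises to the nucleus.
Coda: /w/ is a semivowel (sonority 8), /ɾ/ is a rhotic (sonority 7), /ɫ/ is a lateral (sonority 6).
Coda profile 9-8-7-6 — falls from the nucleus.

yes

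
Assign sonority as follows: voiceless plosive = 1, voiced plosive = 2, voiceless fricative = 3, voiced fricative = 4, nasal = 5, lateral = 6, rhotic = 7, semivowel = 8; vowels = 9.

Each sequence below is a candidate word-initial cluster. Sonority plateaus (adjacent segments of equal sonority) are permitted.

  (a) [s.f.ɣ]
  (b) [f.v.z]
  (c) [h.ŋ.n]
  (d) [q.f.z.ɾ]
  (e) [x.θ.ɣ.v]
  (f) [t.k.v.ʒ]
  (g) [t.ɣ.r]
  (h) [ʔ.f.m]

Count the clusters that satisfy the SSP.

8

(a) [s.f.ɣ]: profile 3-3-4 — obeys.
(b) [f.v.z]: profile 3-4-4 — obeys.
(c) [h.ŋ.n]: profile 3-5-5 — obeys.
(d) [q.f.z.ɾ]: profile 1-3-4-7 — obeys.
(e) [x.θ.ɣ.v]: profile 3-3-4-4 — obeys.
(f) [t.k.v.ʒ]: profile 1-1-4-4 — obeys.
(g) [t.ɣ.r]: profile 1-4-7 — obeys.
(h) [ʔ.f.m]: profile 1-3-5 — obeys.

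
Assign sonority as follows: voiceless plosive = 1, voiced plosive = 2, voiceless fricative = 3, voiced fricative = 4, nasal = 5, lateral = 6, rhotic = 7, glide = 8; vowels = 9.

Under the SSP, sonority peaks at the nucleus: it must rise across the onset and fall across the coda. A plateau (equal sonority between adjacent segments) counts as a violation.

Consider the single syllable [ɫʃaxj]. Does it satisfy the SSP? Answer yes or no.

Onset: /ɫ/ is a lateral (sonority 6), /ʃ/ is a voiceless fricative (sonority 3); then the nucleus /a/ (sonority 9).
Onset profile 6-3-9 — does not strictly rise throughout.
Coda: /x/ is a voiceless fricative (sonority 3), /j/ is a glide (sonority 8).
Coda profile 9-3-8 — does not strictly fall throughout.

no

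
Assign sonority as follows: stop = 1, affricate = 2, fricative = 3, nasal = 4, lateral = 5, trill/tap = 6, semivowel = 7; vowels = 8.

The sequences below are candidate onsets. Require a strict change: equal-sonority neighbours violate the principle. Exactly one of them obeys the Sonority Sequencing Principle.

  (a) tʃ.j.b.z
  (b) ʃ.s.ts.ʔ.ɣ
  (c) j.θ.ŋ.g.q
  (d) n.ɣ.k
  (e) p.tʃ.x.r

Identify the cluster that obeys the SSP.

(a) tʃ.j.b.z: profile 2-7-1-3 — violates.
(b) ʃ.s.ts.ʔ.ɣ: profile 3-3-2-1-3 — violates.
(c) j.θ.ŋ.g.q: profile 7-3-4-1-1 — violates.
(d) n.ɣ.k: profile 4-3-1 — violates.
(e) p.tʃ.x.r: profile 1-2-3-6 — obeys.

e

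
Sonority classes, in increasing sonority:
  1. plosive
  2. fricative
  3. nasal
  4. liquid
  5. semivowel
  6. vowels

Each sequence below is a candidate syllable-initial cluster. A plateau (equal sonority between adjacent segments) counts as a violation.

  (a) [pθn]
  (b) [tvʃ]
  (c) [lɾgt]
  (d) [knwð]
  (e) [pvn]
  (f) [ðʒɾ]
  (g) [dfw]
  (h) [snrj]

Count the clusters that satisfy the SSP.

(a) sonority 1-2-3: well-formed.
(b) sonority 1-2-2: ill-formed.
(c) sonority 4-4-1-1: ill-formed.
(d) sonority 1-3-5-2: ill-formed.
(e) sonority 1-2-3: well-formed.
(f) sonority 2-2-4: ill-formed.
(g) sonority 1-2-5: well-formed.
(h) sonority 2-3-4-5: well-formed.

4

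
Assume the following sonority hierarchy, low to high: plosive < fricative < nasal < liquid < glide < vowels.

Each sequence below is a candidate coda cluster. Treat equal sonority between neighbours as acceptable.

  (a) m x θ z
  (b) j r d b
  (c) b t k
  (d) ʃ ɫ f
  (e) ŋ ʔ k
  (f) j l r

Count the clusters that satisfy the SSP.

5

(a) m x θ z: profile 3-2-2-2 — obeys.
(b) j r d b: profile 5-4-1-1 — obeys.
(c) b t k: profile 1-1-1 — obeys.
(d) ʃ ɫ f: profile 2-4-2 — violates.
(e) ŋ ʔ k: profile 3-1-1 — obeys.
(f) j l r: profile 5-4-4 — obeys.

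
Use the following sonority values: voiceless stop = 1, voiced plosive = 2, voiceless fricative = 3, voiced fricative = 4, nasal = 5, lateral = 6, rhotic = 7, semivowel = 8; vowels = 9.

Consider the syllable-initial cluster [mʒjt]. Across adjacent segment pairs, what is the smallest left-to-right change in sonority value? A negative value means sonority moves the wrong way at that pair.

-7

/m/ is a nasal (sonority 5).
/ʒ/ is a voiced fricative (sonority 4).
/j/ is a semivowel (sonority 8).
/t/ is a voiceless stop (sonority 1).
/m/→/ʒ/: change -1.
/ʒ/→/j/: change +4.
/j/→/t/: change -7.
Minimum = -7.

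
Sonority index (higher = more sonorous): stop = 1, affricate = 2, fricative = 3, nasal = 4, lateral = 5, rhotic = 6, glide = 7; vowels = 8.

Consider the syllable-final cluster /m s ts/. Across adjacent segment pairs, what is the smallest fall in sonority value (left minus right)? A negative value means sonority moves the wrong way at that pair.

/m/ is a nasal (sonority 4).
/s/ is a fricative (sonority 3).
/ts/ is an affricate (sonority 2).
/m/→/s/: change +1.
/s/→/ts/: change +1.
Minimum = 1.

1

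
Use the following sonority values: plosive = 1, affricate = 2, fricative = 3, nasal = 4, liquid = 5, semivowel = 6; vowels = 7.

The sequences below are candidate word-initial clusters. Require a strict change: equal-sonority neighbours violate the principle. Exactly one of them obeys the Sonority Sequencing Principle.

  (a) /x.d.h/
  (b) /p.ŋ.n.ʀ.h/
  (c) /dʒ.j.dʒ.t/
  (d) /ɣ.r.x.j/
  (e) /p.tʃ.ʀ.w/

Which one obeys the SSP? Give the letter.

e

(a) 3-1-3 → violates
(b) 1-4-4-5-3 → violates
(c) 2-6-2-1 → violates
(d) 3-5-3-6 → violates
(e) 1-2-5-6 → obeys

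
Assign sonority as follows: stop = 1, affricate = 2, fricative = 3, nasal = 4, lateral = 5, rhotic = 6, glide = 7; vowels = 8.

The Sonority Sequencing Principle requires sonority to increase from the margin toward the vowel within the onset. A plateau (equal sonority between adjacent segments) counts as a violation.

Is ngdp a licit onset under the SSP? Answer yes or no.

/n/: nasal = 4.
/g/: stop = 1.
/d/: stop = 1.
/p/: stop = 1.
The profile is 4-1-1-1. Between /n/ (4) and /g/ (1) sonority does not rise, so the cluster violates the SSP.

no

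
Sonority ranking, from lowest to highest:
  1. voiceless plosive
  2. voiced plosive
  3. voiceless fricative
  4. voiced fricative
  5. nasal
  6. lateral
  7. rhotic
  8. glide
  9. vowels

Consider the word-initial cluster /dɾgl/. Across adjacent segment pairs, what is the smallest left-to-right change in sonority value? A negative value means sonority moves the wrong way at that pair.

/d/ is a voiced plosive (sonority 2).
/ɾ/ is a rhotic (sonority 7).
/g/ is a voiced plosive (sonority 2).
/l/ is a lateral (sonority 6).
/d/→/ɾ/: change +5.
/ɾ/→/g/: change -5.
/g/→/l/: change +4.
Minimum = -5.

-5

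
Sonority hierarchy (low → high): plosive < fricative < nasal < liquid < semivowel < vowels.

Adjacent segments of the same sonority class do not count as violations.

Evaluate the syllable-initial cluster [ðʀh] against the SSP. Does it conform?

no

/ð/: fricative = 2.
/ʀ/: liquid = 4.
/h/: fricative = 2.
The profile is 2-4-2. Between /ʀ/ (4) and /h/ (2) sonority does not rise, so the cluster violates the SSP.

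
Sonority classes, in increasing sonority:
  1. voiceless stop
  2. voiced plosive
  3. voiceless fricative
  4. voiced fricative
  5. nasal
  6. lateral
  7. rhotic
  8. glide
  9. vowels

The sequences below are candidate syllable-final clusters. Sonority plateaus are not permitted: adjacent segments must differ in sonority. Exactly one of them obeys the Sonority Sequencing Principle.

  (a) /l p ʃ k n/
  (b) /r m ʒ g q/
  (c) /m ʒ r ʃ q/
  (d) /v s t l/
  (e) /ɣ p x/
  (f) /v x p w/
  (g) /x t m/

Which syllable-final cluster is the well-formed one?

b

(a) sonority 6-1-3-1-5: ill-formed.
(b) sonority 7-5-4-2-1: well-formed.
(c) sonority 5-4-7-3-1: ill-formed.
(d) sonority 4-3-1-6: ill-formed.
(e) sonority 4-1-3: ill-formed.
(f) sonority 4-3-1-8: ill-formed.
(g) sonority 3-1-5: ill-formed.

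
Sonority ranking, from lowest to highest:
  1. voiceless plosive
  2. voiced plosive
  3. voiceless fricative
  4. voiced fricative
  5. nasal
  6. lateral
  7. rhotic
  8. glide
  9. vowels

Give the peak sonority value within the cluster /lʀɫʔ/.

/l/ is a lateral (sonority 6).
/ʀ/ is a rhotic (sonority 7).
/ɫ/ is a lateral (sonority 6).
/ʔ/ is a voiceless plosive (sonority 1).
The maximum is 7.

7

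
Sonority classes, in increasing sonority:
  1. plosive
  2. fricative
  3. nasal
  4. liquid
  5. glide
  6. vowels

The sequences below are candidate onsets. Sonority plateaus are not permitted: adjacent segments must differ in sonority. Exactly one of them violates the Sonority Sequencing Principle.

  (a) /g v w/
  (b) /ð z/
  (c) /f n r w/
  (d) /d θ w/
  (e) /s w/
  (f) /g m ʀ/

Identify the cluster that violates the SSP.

b

(a) sonority 1-2-5: well-formed.
(b) sonority 2-2: ill-formed.
(c) sonority 2-3-4-5: well-formed.
(d) sonority 1-2-5: well-formed.
(e) sonority 2-5: well-formed.
(f) sonority 1-3-4: well-formed.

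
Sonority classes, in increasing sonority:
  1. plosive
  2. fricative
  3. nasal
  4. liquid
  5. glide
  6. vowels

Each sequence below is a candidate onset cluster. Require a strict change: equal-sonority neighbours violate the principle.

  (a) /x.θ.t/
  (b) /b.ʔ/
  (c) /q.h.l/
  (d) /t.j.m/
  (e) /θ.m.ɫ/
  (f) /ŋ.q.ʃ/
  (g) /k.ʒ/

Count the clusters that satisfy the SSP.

3

(a) 2-2-1 → violates
(b) 1-1 → violates
(c) 1-2-4 → obeys
(d) 1-5-3 → violates
(e) 2-3-4 → obeys
(f) 3-1-2 → violates
(g) 1-2 → obeys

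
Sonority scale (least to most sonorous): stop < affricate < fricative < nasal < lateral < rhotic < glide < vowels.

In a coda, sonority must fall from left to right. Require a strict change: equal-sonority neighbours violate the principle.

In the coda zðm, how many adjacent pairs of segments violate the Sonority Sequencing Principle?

/z/ — fricative, sonority 3.
/ð/ — fricative, sonority 3.
/m/ — nasal, sonority 4.
/z/→/ð/: 3→3 (plateau) — violation.
/ð/→/m/: 3→4 (does not fall) — violation.

2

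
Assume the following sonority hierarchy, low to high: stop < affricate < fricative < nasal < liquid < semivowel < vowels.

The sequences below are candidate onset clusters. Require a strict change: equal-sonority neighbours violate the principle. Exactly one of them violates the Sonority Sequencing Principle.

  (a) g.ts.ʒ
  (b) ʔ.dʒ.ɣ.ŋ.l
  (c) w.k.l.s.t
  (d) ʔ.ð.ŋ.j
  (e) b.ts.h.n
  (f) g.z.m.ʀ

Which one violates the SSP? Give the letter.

(a) sonority 1-2-3: well-formed.
(b) sonority 1-2-3-4-5: well-formed.
(c) sonority 6-1-5-3-1: ill-formed.
(d) sonority 1-3-4-6: well-formed.
(e) sonority 1-2-3-4: well-formed.
(f) sonority 1-3-4-5: well-formed.

c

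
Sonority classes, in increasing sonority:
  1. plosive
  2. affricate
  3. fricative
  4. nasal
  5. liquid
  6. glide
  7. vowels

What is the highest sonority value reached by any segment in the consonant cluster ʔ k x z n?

/ʔ/: plosive = 1.
/k/: plosive = 1.
/x/: fricative = 3.
/z/: fricative = 3.
/n/: nasal = 4.
The maximum is 4.

4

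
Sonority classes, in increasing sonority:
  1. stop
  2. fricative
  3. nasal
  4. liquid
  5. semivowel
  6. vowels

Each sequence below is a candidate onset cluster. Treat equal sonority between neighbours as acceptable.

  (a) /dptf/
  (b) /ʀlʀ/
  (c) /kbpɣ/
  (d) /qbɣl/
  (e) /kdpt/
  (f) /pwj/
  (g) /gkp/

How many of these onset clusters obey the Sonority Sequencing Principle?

7

(a) sonority 1-1-1-2: well-formed.
(b) sonority 4-4-4: well-formed.
(c) sonority 1-1-1-2: well-formed.
(d) sonority 1-1-2-4: well-formed.
(e) sonority 1-1-1-1: well-formed.
(f) sonority 1-5-5: well-formed.
(g) sonority 1-1-1: well-formed.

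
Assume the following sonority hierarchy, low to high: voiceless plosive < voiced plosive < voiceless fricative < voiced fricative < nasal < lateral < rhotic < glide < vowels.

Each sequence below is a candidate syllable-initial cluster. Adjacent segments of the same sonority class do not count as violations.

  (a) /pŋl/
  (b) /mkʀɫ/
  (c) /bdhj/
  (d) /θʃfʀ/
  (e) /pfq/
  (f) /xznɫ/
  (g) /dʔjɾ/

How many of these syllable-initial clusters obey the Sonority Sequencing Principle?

(a) /pŋl/: profile 1-5-6 — obeys.
(b) /mkʀɫ/: profile 5-1-7-6 — violates.
(c) /bdhj/: profile 2-2-3-8 — obeys.
(d) /θʃfʀ/: profile 3-3-3-7 — obeys.
(e) /pfq/: profile 1-3-1 — violates.
(f) /xznɫ/: profile 3-4-5-6 — obeys.
(g) /dʔjɾ/: profile 2-1-8-7 — violates.

4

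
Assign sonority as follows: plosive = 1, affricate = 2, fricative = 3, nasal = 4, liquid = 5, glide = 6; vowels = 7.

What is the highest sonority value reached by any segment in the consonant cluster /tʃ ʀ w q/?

/tʃ/ — affricate, sonority 2.
/ʀ/ — liquid, sonority 5.
/w/ — glide, sonority 6.
/q/ — plosive, sonority 1.
The maximum is 6.

6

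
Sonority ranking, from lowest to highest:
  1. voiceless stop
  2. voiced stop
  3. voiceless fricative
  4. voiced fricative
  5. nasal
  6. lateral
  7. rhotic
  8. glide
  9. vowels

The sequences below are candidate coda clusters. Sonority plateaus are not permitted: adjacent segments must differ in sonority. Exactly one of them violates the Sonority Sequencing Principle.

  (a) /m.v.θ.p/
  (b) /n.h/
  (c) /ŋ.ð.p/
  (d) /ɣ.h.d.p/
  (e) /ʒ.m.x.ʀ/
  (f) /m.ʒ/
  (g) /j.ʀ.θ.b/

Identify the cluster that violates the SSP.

(a) 5-4-3-1 → obeys
(b) 5-3 → obeys
(c) 5-4-1 → obeys
(d) 4-3-2-1 → obeys
(e) 4-5-3-7 → violates
(f) 5-4 → obeys
(g) 8-7-3-2 → obeys

e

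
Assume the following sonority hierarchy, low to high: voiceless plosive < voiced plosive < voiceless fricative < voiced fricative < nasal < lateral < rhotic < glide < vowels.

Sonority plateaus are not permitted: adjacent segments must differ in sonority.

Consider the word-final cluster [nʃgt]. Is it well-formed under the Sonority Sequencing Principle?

/n/ is a nasal (sonority 5).
/ʃ/ is a voiceless fricative (sonority 3).
/g/ is a voiced plosive (sonority 2).
/t/ is a voiceless plosive (sonority 1).
The profile 5-3-2-1 strictly falls, so the word-final cluster satisfies the SSP.

yes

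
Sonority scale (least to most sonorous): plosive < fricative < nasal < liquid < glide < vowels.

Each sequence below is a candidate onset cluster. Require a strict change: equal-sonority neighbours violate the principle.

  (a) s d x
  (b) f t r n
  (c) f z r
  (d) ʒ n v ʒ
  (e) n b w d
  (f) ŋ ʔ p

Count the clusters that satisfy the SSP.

0

(a) sonority 2-1-2: ill-formed.
(b) sonority 2-1-4-3: ill-formed.
(c) sonority 2-2-4: ill-formed.
(d) sonority 2-3-2-2: ill-formed.
(e) sonority 3-1-5-1: ill-formed.
(f) sonority 3-1-1: ill-formed.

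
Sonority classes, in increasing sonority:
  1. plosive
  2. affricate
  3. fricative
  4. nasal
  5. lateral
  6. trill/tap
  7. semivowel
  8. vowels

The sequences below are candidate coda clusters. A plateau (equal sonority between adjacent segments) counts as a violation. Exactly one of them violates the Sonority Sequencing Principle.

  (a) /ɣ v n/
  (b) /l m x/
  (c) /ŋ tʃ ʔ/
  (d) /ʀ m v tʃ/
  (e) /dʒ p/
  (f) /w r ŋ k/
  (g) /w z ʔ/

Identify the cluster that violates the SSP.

(a) 3-3-4 → violates
(b) 5-4-3 → obeys
(c) 4-2-1 → obeys
(d) 6-4-3-2 → obeys
(e) 2-1 → obeys
(f) 7-6-4-1 → obeys
(g) 7-3-1 → obeys

a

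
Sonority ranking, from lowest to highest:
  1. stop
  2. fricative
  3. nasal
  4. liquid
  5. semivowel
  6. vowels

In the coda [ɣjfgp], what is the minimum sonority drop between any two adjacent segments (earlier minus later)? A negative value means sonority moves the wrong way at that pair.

/ɣ/ is a fricative (sonority 2).
/j/ is a semivowel (sonority 5).
/f/ is a fricative (sonority 2).
/g/ is a stop (sonority 1).
/p/ is a stop (sonority 1).
/ɣ/→/j/: change -3.
/j/→/f/: change +3.
/f/→/g/: change +1.
/g/→/p/: change +0.
Minimum = -3.

-3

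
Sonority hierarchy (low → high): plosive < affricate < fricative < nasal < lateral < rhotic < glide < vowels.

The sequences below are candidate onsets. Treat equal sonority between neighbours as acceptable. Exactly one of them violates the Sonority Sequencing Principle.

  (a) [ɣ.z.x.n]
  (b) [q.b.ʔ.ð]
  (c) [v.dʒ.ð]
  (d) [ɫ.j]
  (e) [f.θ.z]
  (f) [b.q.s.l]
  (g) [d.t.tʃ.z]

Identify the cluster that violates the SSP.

c

(a) 3-3-3-4 → obeys
(b) 1-1-1-3 → obeys
(c) 3-2-3 → violates
(d) 5-7 → obeys
(e) 3-3-3 → obeys
(f) 1-1-3-5 → obeys
(g) 1-1-2-3 → obeys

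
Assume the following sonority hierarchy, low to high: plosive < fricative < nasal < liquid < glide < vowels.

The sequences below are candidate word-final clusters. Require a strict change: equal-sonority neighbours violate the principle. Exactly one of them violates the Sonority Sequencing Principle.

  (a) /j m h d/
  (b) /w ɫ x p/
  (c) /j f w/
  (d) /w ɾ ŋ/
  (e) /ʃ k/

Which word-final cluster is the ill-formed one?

c

(a) 5-3-2-1 → obeys
(b) 5-4-2-1 → obeys
(c) 5-2-5 → violates
(d) 5-4-3 → obeys
(e) 2-1 → obeys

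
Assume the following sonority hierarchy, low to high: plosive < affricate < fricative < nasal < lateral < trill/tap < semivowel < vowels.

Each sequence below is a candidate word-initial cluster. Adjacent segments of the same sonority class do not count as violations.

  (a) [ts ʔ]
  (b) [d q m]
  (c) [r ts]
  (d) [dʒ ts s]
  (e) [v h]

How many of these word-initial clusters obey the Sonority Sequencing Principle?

(a) sonority 2-1: ill-formed.
(b) sonority 1-1-4: well-formed.
(c) sonority 6-2: ill-formed.
(d) sonority 2-2-3: well-formed.
(e) sonority 3-3: well-formed.

3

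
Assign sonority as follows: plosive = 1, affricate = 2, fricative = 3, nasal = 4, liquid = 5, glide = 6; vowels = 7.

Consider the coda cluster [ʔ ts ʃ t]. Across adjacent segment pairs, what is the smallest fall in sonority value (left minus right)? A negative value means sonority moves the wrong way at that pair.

-1

/ʔ/ is a plosive (sonority 1).
/ts/ is an affricate (sonority 2).
/ʃ/ is a fricative (sonority 3).
/t/ is a plosive (sonority 1).
/ʔ/→/ts/: change -1.
/ts/→/ʃ/: change -1.
/ʃ/→/t/: change +2.
Minimum = -1.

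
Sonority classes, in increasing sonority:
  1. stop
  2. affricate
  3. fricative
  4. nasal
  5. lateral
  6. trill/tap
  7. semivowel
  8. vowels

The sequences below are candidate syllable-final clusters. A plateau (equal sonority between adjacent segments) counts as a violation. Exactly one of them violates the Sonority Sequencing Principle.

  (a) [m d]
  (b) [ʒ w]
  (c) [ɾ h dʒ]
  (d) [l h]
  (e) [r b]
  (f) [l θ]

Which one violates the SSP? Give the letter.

(a) [m d]: profile 4-1 — obeys.
(b) [ʒ w]: profile 3-7 — violates.
(c) [ɾ h dʒ]: profile 6-3-2 — obeys.
(d) [l h]: profile 5-3 — obeys.
(e) [r b]: profile 6-1 — obeys.
(f) [l θ]: profile 5-3 — obeys.

b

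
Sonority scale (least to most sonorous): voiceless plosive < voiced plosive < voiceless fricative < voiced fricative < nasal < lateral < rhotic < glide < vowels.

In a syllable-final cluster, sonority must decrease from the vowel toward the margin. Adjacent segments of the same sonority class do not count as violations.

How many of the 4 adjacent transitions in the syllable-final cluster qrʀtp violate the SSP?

1

/q/ — voiceless plosive, sonority 1.
/r/ — rhotic, sonority 7.
/ʀ/ — rhotic, sonority 7.
/t/ — voiceless plosive, sonority 1.
/p/ — voiceless plosive, sonority 1.
/q/→/r/: 1→7 (does not fall) — violation.
/r/→/ʀ/: 7→7 (plateau, allowed) — ok.
/ʀ/→/t/: 7→1 (falls) — ok.
/t/→/p/: 1→1 (plateau, allowed) — ok.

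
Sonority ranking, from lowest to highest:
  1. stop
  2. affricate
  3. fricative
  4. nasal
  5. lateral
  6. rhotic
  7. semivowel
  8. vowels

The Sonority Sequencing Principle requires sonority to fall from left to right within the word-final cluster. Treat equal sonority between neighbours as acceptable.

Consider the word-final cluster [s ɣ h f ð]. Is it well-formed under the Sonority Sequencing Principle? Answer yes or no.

/s/ — fricative, sonority 3.
/ɣ/ — fricative, sonority 3.
/h/ — fricative, sonority 3.
/f/ — fricative, sonority 3.
/ð/ — fricative, sonority 3.
The profile 3-3-3-3-3 is non-increasing (plateaus allowed), so the word-final cluster satisfies the SSP.

yes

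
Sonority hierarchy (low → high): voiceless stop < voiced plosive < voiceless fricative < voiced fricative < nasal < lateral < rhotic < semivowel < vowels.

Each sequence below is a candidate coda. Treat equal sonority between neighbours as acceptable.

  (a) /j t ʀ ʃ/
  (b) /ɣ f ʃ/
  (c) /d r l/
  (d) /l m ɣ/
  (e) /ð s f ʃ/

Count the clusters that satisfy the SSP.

3

(a) 8-1-7-3 → violates
(b) 4-3-3 → obeys
(c) 2-7-6 → violates
(d) 6-5-4 → obeys
(e) 4-3-3-3 → obeys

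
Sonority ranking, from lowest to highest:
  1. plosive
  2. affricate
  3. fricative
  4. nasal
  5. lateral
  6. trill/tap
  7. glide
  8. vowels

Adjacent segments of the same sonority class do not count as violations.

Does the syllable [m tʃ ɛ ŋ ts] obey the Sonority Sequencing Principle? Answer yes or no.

no

Onset: /m/ is a nasal (sonority 4), /tʃ/ is an affricate (sonority 2); then the nucleus /ɛ/ (sonority 8).
Onset profile 4-2-8 — does not rise throughout.
Coda: /ŋ/ is a nasal (sonority 4), /ts/ is an affricate (sonority 2).
Coda profile 8-4-2 — falls from the nucleus.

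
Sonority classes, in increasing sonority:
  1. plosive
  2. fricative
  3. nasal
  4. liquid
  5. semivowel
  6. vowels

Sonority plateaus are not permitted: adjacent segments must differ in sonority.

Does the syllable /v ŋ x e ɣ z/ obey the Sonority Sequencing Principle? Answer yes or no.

Onset: /v/ is a fricative (sonority 2), /ŋ/ is a nasal (sonority 3), /x/ is a fricative (sonority 2); then the nucleus /e/ (sonority 6).
Onset profile 2-3-2-6 — does not strictly rise throughout.
Coda: /ɣ/ is a fricative (sonority 2), /z/ is a fricative (sonority 2).
Coda profile 6-2-2 — does not strictly fall throughout.

no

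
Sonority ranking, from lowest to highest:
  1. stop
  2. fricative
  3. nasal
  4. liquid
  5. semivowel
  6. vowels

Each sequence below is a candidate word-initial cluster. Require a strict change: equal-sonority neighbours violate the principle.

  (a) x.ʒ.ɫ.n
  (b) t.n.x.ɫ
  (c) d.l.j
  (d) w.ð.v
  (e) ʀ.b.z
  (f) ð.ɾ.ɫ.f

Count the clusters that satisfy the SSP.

(a) 2-2-4-3 → violates
(b) 1-3-2-4 → violates
(c) 1-4-5 → obeys
(d) 5-2-2 → violates
(e) 4-1-2 → violates
(f) 2-4-4-2 → violates

1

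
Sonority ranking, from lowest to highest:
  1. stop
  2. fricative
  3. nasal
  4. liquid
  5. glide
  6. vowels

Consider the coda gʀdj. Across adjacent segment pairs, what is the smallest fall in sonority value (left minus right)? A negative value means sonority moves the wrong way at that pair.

/g/: stop = 1.
/ʀ/: liquid = 4.
/d/: stop = 1.
/j/: glide = 5.
/g/→/ʀ/: change -3.
/ʀ/→/d/: change +3.
/d/→/j/: change -4.
Minimum = -4.

-4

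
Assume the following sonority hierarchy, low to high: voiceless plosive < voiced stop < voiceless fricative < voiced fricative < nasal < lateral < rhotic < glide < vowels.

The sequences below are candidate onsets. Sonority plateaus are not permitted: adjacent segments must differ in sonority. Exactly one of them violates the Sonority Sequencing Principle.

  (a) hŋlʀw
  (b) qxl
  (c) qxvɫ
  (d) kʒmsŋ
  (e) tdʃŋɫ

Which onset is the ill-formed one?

d

(a) 3-5-6-7-8 → obeys
(b) 1-3-6 → obeys
(c) 1-3-4-6 → obeys
(d) 1-4-5-3-5 → violates
(e) 1-2-3-5-6 → obeys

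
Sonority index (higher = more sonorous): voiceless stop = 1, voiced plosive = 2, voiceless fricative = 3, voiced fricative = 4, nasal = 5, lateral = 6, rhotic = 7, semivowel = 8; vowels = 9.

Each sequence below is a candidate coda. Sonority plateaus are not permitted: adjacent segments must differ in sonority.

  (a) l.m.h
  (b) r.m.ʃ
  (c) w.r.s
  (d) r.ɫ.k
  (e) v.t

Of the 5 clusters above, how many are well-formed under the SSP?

(a) sonority 6-5-3: well-formed.
(b) sonority 7-5-3: well-formed.
(c) sonority 8-7-3: well-formed.
(d) sonority 7-6-1: well-formed.
(e) sonority 4-1: well-formed.

5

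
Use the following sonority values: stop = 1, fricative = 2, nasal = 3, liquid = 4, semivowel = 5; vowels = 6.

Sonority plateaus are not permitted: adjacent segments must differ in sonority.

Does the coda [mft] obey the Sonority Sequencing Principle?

/m/ is a nasal (sonority 3).
/f/ is a fricative (sonority 2).
/t/ is a stop (sonority 1).
The profile 3-2-1 strictly falls, so the coda satisfies the SSP.

yes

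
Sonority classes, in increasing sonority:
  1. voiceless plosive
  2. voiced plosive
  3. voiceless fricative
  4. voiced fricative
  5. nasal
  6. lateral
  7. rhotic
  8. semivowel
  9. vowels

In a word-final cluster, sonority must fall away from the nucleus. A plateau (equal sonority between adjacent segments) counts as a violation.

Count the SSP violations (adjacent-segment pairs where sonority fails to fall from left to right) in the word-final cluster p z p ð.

2

/p/ is a voiceless plosive (sonority 1).
/z/ is a voiced fricative (sonority 4).
/p/ is a voiceless plosive (sonority 1).
/ð/ is a voiced fricative (sonority 4).
/p/→/z/: 1→4 (does not fall) — violation.
/z/→/p/: 4→1 (falls) — ok.
/p/→/ð/: 1→4 (does not fall) — violation.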